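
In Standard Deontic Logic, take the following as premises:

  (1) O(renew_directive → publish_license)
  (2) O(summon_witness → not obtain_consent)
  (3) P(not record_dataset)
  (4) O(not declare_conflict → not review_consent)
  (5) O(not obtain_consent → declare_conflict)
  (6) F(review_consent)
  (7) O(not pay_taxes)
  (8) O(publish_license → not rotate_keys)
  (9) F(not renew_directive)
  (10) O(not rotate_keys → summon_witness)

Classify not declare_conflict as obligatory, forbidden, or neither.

Premise 9, F(not renew_directive), is equivalent to O(renew_directive).
With premise 1, O(renew_directive → publish_license), the K-axiom yields O(publish_license).
From O(publish_license) and premise 8, O(publish_license → not rotate_keys), we obtain O(not rotate_keys).
Premise 10 is O(not rotate_keys → summon_witness); since O(not rotate_keys), deontic closure gives O(summon_witness).
From O(summon_witness) and premise 2, O(summon_witness → not obtain_consent), we obtain O(not obtain_consent).
Applying K to premise 5 (O(not obtain_consent → declare_conflict)) and O(not obtain_consent) yields O(declare_conflict).
Premises 3, 4, 6, 7 do not contribute to this derivation.
Thus O(declare_conflict), which is F(not declare_conflict): not declare_conflict is forbidden.

Forbidden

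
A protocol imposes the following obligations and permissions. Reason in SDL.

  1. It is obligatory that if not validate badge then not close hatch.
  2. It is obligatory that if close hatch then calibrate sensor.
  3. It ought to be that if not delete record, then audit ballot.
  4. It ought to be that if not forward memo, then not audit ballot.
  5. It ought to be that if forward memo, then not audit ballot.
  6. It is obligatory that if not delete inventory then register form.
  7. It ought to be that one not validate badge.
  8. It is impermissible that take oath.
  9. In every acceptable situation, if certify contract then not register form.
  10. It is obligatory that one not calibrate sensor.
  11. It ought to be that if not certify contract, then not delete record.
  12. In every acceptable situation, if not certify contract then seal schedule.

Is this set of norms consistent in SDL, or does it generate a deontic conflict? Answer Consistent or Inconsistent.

Consistent

Premise 2 is O(close_hatch → calibrate_sensor), but O(close_hatch) is not derivable from the premises, so it does not yield O(calibrate_sensor).
So O(calibrate_sensor) is not derivable, and the apparent clash with O(¬calibrate_sensor) does not arise.
A world satisfying every obligation exists (e.g. audit_ballot=false, calibrate_sensor=false, certify_contract=true, close_hatch=false, delete_inventory=true, delete_record=true, forward_memo=false, register_form=false, seal_schedule=false, take_oath=false, validate_badge=false); no atom is both obligatory and forbidden, so the set is consistent.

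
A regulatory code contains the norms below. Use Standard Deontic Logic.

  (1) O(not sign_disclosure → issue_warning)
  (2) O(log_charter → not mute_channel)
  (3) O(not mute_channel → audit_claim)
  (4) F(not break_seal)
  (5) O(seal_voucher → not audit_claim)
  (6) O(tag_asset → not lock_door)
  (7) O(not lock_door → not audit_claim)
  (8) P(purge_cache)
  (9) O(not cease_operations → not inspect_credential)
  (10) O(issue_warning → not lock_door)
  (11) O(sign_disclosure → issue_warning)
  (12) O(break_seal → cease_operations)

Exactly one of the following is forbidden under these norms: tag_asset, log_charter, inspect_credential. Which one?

log_charter

Premises 1 and 11 are O(not sign_disclosure → issue_warning) and O(sign_disclosure → issue_warning); every ideal world satisfies not sign_disclosure or sign_disclosure, so in either case issue_warning holds — hence O(issue_warning).
Premise 10 is O(issue_warning → not lock_door); since O(issue_warning), deontic closure gives O(not lock_door).
Premise 7 is O(not lock_door → not audit_claim); since O(not lock_door), deontic closure gives O(not audit_claim).
Premise 3, O(not mute_channel → audit_claim), contraposes to O(not audit_claim → mute_channel); with O(not audit_claim) we get O(mute_channel).
The contrapositive of premise 2 (O(log_charter → not mute_channel)) is O(mute_channel → not log_charter), and O(mute_channel) is already established, so O(not log_charter).
So O(not log_charter) holds, i.e. log_charter is forbidden. None of the other listed options is forbidden under the premises.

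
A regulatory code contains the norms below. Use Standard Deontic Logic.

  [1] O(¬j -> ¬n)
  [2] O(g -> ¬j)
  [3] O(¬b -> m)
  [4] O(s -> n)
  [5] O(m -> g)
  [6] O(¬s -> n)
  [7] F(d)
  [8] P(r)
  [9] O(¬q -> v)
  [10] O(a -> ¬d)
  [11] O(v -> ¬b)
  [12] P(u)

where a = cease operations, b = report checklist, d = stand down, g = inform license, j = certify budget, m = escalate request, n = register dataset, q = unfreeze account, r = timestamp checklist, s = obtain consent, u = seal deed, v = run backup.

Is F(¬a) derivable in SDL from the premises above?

No

Premise 10 is O(a -> ¬d); even if O(¬d) held, inferring O(a) would be affirming the consequent — invalid.
No other premise forces O(a). An ideal world satisfying every premise can still have ¬a true, so F(¬a) is not derivable.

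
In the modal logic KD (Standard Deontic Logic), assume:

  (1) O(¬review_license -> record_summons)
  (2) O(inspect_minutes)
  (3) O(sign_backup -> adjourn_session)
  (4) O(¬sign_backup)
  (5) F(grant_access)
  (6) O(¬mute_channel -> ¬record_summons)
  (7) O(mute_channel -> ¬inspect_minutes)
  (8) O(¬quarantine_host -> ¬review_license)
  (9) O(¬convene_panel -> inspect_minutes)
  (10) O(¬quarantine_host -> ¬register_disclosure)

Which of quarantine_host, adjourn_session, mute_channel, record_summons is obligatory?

Premise 2 gives O(inspect_minutes).
Premise 7, O(mute_channel -> ¬inspect_minutes), contraposes to O(inspect_minutes -> ¬mute_channel); with O(inspect_minutes) we get O(¬mute_channel).
Premise 6 is O(¬mute_channel -> ¬record_summons); since O(¬mute_channel), deontic closure gives O(¬record_summons).
Premise 1, O(¬review_license -> record_summons), contraposes to O(¬record_summons -> review_license); with O(¬record_summons) we get O(review_license).
Premise 8 is O(¬quarantine_host -> ¬review_license); contrapositively O(review_license -> quarantine_host). Since O(review_license) holds, K gives O(quarantine_host).
So O(quarantine_host) holds — quarantine_host is obligatory. None of the other listed options is made obligatory by any chain of premises.

quarantine_host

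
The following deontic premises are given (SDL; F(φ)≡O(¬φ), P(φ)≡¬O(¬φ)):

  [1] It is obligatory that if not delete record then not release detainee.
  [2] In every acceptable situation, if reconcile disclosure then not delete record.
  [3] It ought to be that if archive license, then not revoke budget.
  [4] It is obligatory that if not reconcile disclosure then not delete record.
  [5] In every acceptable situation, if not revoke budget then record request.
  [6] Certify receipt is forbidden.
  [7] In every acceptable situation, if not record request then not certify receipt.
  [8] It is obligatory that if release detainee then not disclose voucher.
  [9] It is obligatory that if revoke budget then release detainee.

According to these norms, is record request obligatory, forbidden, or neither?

Obligatory

Premises 2 and 4 cover both cases: O(reconcile_disclosure → ¬delete_record) and O(¬reconcile_disclosure → ¬delete_record). Since reconcile_disclosure ∨ ¬reconcile_disclosure is a tautology, O(¬delete_record) follows.
From O(¬delete_record) and premise 1, O(¬delete_record → ¬release_detainee), we obtain O(¬release_detainee).
Premise 9, O(revoke_budget → release_detainee), contraposes to O(¬release_detainee → ¬revoke_budget); with O(¬release_detainee) we get O(¬revoke_budget).
Premise 5 is O(¬revoke_budget → record_request); since O(¬revoke_budget), deontic closure gives O(record_request).
Premises 3, 6, 7, 8 do not contribute to this derivation.
Hence record_request is obligatory.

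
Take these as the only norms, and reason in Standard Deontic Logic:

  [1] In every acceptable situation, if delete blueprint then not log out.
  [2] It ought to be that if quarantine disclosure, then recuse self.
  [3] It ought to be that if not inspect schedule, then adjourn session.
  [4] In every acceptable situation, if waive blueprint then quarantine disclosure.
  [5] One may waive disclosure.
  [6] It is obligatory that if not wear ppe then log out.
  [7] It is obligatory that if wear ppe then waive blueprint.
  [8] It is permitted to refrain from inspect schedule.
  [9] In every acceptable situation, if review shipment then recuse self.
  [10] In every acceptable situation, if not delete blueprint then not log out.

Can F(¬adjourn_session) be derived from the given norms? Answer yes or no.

No

Premise 3 is O(¬inspect_schedule → adjourn_session), but O(¬inspect_schedule) is not derivable from the premises (the permission P(¬inspect_schedule) asserts only ¬O(inspect_schedule), not O(¬inspect_schedule)), so it does not yield O(adjourn_session).
No other premise forces O(adjourn_session). An ideal world satisfying every premise can still have ¬adjourn_session true, so F(¬adjourn_session) is not derivable.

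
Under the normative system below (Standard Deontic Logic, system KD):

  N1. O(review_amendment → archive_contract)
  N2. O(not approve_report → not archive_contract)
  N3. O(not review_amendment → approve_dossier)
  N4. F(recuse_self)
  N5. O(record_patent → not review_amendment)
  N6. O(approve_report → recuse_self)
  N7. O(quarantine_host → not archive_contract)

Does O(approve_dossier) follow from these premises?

Yes

F(recuse_self) at premise 4 means O(not recuse_self).
Premise 6 is O(approve_report → recuse_self); contrapositively O(not recuse_self → not approve_report). Since O(not recuse_self) holds, K gives O(not approve_report).
Premise 2 is O(not approve_report → not archive_contract); since O(not approve_report), deontic closure gives O(not archive_contract).
Premise 1 is O(review_amendment → archive_contract); contrapositively O(not archive_contract → not review_amendment). Since O(not archive_contract) holds, K gives O(not review_amendment).
Applying K to premise 3 (O(not review_amendment → approve_dossier)) and O(not review_amendment) yields O(approve_dossier).
Premises 5, 7 do not contribute to this derivation.
So O(approve_dossier) follows.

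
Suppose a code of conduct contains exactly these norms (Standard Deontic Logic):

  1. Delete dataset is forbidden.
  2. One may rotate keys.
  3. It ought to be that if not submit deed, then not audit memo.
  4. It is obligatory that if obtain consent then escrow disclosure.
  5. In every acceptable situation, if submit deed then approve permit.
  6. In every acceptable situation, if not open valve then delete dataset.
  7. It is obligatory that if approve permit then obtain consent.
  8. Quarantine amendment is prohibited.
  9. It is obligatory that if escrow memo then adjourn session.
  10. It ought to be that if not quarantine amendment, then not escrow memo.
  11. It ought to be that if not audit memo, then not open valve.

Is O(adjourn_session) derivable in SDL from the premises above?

No

Premise 9 is O(escrow_memo → adjourn_session), but O(escrow_memo) is not derivable from the premises, so it does not yield O(adjourn_session).
No other premise forces O(adjourn_session). An ideal world satisfying every premise can still have adjourn_session false, so O(adjourn_session) is not derivable.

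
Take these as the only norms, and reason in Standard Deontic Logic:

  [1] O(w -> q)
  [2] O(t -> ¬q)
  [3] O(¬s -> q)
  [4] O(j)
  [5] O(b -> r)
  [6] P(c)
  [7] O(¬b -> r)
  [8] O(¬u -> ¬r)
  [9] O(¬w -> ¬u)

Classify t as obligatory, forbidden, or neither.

By case analysis on ¬b: premise 7 gives O(¬b -> r) and premise 5 gives O(b -> r), so O(r) either way.
Premise 8 is O(¬u -> ¬r); contrapositively O(r -> u). Since O(r) holds, K gives O(u).
Premise 9 is O(¬w -> ¬u); contrapositively O(u -> w). Since O(u) holds, K gives O(w).
Applying K to premise 1 (O(w -> q)) and O(w) yields O(q).
Premise 2, O(t -> ¬q), contraposes to O(q -> ¬t); with O(q) we get O(¬t).
Premises 3, 4, 6 do not contribute to this derivation.
Thus O(¬t), which is F(t): t is forbidden.

Forbidden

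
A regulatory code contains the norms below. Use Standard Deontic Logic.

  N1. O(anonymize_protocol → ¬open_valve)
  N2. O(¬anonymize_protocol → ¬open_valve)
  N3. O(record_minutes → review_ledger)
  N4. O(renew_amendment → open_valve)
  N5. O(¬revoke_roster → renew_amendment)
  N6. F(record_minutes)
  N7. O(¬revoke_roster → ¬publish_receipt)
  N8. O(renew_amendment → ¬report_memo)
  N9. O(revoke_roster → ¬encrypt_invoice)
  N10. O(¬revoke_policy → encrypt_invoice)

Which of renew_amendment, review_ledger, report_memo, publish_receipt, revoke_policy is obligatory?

Premises 2 and 1 are O(¬anonymize_protocol → ¬open_valve) and O(anonymize_protocol → ¬open_valve); every ideal world satisfies ¬anonymize_protocol or anonymize_protocol, so in either case ¬open_valve holds — hence O(¬open_valve).
Premise 4, O(renew_amendment → open_valve), contraposes to O(¬open_valve → ¬renew_amendment); with O(¬open_valve) we get O(¬renew_amendment).
The contrapositive of premise 5 (O(¬revoke_roster → renew_amendment)) is O(¬renew_amendment → revoke_roster), and O(¬renew_amendment) is already established, so O(revoke_roster).
Applying K to premise 9 (O(revoke_roster → ¬encrypt_invoice)) and O(revoke_roster) yields O(¬encrypt_invoice).
The contrapositive of premise 10 (O(¬revoke_policy → encrypt_invoice)) is O(¬encrypt_invoice → revoke_policy), and O(¬encrypt_invoice) is already established, so O(revoke_policy).
So O(revoke_policy) holds — revoke_policy is obligatory. None of the other listed options is made obligatory by any chain of premises.

revoke_policy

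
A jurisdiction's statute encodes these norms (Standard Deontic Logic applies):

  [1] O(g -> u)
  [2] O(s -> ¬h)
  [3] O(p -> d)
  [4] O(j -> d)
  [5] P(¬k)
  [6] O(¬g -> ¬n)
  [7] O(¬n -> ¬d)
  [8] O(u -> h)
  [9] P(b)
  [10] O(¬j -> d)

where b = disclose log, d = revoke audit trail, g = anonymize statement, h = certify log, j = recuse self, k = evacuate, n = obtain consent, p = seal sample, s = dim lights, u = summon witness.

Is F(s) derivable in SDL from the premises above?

Premises 10 and 4 are O(¬j -> d) and O(j -> d); every ideal world satisfies ¬j or j, so in either case d holds — hence O(d).
The contrapositive of premise 7 (O(¬n -> ¬d)) is O(d -> n), and O(d) is already established, so O(n).
Premise 6 is O(¬g -> ¬n); contrapositively O(n -> g). Since O(n) holds, K gives O(g).
Applying K to premise 1 (O(g -> u)) and O(g) yields O(u).
From O(u) and premise 8, O(u -> h), we obtain O(h).
Premise 2 is O(s -> ¬h); contrapositively O(h -> ¬s). Since O(h) holds, K gives O(¬s).
Premises 3, 5, 9 do not contribute to this derivation.
So O(¬s) holds, i.e. F(s). The claim follows.

Yes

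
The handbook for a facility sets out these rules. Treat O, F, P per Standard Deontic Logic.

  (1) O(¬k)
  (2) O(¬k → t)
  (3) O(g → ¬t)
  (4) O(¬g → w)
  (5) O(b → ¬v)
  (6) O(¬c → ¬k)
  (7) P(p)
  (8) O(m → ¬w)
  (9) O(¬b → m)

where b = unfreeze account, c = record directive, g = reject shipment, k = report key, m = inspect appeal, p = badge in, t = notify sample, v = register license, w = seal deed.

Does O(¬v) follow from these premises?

Premise 1 gives O(¬k).
Applying K to premise 2 (O(¬k → t)) and O(¬k) yields O(t).
The contrapositive of premise 3 (O(g → ¬t)) is O(t → ¬g), and O(t) is already established, so O(¬g).
Applying K to premise 4 (O(¬g → w)) and O(¬g) yields O(w).
Premise 8 is O(m → ¬w); contrapositively O(w → ¬m). Since O(w) holds, K gives O(¬m).
The contrapositive of premise 9 (O(¬b → m)) is O(¬m → b), and O(¬m) is already established, so O(b).
Applying K to premise 5 (O(b → ¬v)) and O(b) yields O(¬v).
Premises 6, 7 do not contribute to this derivation.
So O(¬v) follows.

Yes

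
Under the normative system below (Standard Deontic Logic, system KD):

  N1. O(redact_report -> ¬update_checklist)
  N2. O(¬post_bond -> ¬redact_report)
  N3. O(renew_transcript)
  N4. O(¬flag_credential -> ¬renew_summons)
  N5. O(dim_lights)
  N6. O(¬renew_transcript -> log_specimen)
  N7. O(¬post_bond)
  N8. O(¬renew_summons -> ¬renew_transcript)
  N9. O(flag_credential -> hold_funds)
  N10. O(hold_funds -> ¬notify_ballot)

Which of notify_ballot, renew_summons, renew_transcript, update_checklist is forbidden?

notify_ballot

Premise 3 states O(renew_transcript) outright.
The contrapositive of premise 8 (O(¬renew_summons -> ¬renew_transcript)) is O(renew_transcript -> renew_summons), and O(renew_transcript) is already established, so O(renew_summons).
The contrapositive of premise 4 (O(¬flag_credential -> ¬renew_summons)) is O(renew_summons -> flag_credential), and O(renew_summons) is already established, so O(flag_credential).
With premise 9, O(flag_credential -> hold_funds), the K-axiom yields O(hold_funds).
With premise 10, O(hold_funds -> ¬notify_ballot), the K-axiom yields O(¬notify_ballot).
So O(¬notify_ballot) holds, i.e. notify_ballot is forbidden. None of the other listed options is forbidden under the premises.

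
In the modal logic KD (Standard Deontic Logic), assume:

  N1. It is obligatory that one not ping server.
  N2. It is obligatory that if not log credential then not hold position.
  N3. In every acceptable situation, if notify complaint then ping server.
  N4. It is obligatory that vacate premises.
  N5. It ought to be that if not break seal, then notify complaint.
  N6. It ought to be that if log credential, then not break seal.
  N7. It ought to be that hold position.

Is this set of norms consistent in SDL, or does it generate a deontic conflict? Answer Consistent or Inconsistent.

From premise 7 we have O(hold_position).
Premise 2 is O(¬log_credential → ¬hold_position); contrapositively O(hold_position → log_credential). Since O(hold_position) holds, K gives O(log_credential).
From O(log_credential) and premise 6, O(log_credential → ¬break_seal), we obtain O(¬break_seal).
Applying K to premise 5 (O(¬break_seal → notify_complaint)) and O(¬break_seal) yields O(notify_complaint).
Applying K to premise 3 (O(notify_complaint → ping_server)) and O(notify_complaint) yields O(ping_server).
But premise 1 directly asserts O(¬ping_server).
We now have both O(ping_server) and O(¬ping_server) — ping_server is simultaneously obligatory and forbidden, violating the D-axiom.

Inconsistent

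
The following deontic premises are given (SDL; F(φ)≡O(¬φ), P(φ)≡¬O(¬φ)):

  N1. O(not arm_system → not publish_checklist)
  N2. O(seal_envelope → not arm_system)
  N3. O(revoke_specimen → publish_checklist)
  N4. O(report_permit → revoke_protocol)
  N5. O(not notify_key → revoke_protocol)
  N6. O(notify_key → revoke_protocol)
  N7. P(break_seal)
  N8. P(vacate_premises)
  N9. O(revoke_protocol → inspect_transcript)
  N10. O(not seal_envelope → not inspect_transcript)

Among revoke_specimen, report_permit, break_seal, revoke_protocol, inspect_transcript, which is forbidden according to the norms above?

Premises 6 and 5 cover both cases: O(notify_key → revoke_protocol) and O(not notify_key → revoke_protocol). Since notify_key ∨ not notify_key is a tautology, O(revoke_protocol) follows.
From O(revoke_protocol) and premise 9, O(revoke_protocol → inspect_transcript), we obtain O(inspect_transcript).
Premise 10 is O(not seal_envelope → not inspect_transcript); contrapositively O(inspect_transcript → seal_envelope). Since O(inspect_transcript) holds, K gives O(seal_envelope).
Applying K to premise 2 (O(seal_envelope → not arm_system)) and O(seal_envelope) yields O(not arm_system).
Applying K to premise 1 (O(not arm_system → not publish_checklist)) and O(not arm_system) yields O(not publish_checklist).
Premise 3 is O(revoke_specimen → publish_checklist); contrapositively O(not publish_checklist → not revoke_specimen). Since O(not publish_checklist) holds, K gives O(not revoke_specimen).
So O(not revoke_specimen) holds, i.e. revoke_specimen is forbidden. None of the other listed options is forbidden under the premises.

revoke_specimen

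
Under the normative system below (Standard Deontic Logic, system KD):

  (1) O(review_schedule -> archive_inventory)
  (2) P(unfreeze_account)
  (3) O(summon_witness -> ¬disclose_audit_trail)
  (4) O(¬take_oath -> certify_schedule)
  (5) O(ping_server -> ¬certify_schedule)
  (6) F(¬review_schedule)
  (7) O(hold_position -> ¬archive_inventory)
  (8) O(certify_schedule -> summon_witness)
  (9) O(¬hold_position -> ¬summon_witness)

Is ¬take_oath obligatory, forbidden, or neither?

Forbidden

Premise 6 is F(¬review_schedule), i.e. O(review_schedule).
From O(review_schedule) and premise 1, O(review_schedule -> archive_inventory), we obtain O(archive_inventory).
Premise 7, O(hold_position -> ¬archive_inventory), contraposes to O(archive_inventory -> ¬hold_position); with O(archive_inventory) we get O(¬hold_position).
Applying K to premise 9 (O(¬hold_position -> ¬summon_witness)) and O(¬hold_position) yields O(¬summon_witness).
Premise 8 is O(certify_schedule -> summon_witness); contrapositively O(¬summon_witness -> ¬certify_schedule). Since O(¬summon_witness) holds, K gives O(¬certify_schedule).
Premise 4 is O(¬take_oath -> certify_schedule); contrapositively O(¬certify_schedule -> take_oath). Since O(¬certify_schedule) holds, K gives O(take_oath).
Premises 2, 3, 5 do not contribute to this derivation.
Thus O(take_oath), which is F(¬take_oath): ¬take_oath is forbidden.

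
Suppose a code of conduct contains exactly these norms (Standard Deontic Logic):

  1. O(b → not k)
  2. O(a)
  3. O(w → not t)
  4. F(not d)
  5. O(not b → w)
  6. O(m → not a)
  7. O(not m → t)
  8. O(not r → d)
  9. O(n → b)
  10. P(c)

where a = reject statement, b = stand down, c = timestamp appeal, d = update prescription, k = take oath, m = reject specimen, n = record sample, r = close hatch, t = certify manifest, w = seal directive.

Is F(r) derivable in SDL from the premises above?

No

Premise 8 is O(not r → d); even if O(d) held, inferring O(not r) would be affirming the consequent — invalid.
No other premise forces O(not r). An ideal world satisfying every premise can still have r true, so F(r) is not derivable.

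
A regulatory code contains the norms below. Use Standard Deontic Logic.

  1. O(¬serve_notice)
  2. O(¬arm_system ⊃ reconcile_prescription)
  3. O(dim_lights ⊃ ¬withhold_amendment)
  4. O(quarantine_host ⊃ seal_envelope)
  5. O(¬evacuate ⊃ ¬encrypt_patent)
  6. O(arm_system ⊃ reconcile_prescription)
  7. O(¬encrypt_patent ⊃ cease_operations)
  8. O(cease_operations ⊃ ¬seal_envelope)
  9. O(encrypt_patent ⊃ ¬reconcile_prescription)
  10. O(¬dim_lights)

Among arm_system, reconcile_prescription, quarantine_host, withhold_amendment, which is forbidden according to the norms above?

quarantine_host

Premises 6 and 2 cover both cases: O(arm_system ⊃ reconcile_prescription) and O(¬arm_system ⊃ reconcile_prescription). Since arm_system ∨ ¬arm_system is a tautology, O(reconcile_prescription) follows.
The contrapositive of premise 9 (O(encrypt_patent ⊃ ¬reconcile_prescription)) is O(reconcile_prescription ⊃ ¬encrypt_patent), and O(reconcile_prescription) is already established, so O(¬encrypt_patent).
From O(¬encrypt_patent) and premise 7, O(¬encrypt_patent ⊃ cease_operations), we obtain O(cease_operations).
With premise 8, O(cease_operations ⊃ ¬seal_envelope), the K-axiom yields O(¬seal_envelope).
Premise 4, O(quarantine_host ⊃ seal_envelope), contraposes to O(¬seal_envelope ⊃ ¬quarantine_host); with O(¬seal_envelope) we get O(¬quarantine_host).
So O(¬quarantine_host) holds, i.e. quarantine_host is forbidden. None of the other listed options is forbidden under the premises.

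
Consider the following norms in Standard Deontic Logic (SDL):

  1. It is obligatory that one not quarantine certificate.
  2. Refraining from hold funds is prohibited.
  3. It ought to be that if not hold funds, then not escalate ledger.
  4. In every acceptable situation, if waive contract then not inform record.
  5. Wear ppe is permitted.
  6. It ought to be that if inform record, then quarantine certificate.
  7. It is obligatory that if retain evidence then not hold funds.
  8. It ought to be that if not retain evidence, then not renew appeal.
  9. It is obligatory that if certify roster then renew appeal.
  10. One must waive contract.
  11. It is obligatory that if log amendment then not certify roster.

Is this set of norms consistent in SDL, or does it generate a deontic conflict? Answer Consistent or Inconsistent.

Consistent

Premise 6 is O(inform_record → quarantine_certificate), but O(inform_record) is not derivable from the premises, so it does not yield O(quarantine_certificate).
So O(quarantine_certificate) is not derivable, and the apparent clash with O(¬quarantine_certificate) does not arise.
A world satisfying every obligation exists (e.g. certify_roster=false, escalate_ledger=false, hold_funds=true, inform_record=false, log_amendment=false, quarantine_certificate=false, renew_appeal=false, retain_evidence=false, waive_contract=true, wear_ppe=false); no atom is both obligatory and forbidden, so the set is consistent.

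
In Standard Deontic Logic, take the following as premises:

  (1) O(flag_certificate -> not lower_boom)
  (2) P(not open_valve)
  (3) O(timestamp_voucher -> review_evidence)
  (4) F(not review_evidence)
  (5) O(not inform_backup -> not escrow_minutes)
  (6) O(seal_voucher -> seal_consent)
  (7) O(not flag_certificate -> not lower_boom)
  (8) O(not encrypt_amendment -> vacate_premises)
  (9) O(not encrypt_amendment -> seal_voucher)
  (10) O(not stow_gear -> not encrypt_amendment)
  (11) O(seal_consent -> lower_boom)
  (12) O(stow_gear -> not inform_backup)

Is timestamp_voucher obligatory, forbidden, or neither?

Premise 3 is O(timestamp_voucher -> review_evidence); even if O(review_evidence) held, inferring O(timestamp_voucher) would be affirming the consequent — invalid.
No premise or chain of K-axiom applications forces O(timestamp_voucher), and none forces O(not timestamp_voucher). So timestamp_voucher is neither obligatory nor forbidden under these norms.

Neither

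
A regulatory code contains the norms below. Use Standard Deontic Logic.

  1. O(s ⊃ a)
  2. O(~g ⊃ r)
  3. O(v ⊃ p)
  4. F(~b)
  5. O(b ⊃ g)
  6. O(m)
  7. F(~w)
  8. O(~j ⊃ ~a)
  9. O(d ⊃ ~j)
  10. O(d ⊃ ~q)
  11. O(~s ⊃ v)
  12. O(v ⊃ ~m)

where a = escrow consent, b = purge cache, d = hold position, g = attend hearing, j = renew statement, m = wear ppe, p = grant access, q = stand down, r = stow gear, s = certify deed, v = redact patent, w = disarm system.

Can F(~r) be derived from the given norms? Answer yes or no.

Premise 2 is O(~g ⊃ r), but O(~g) is not derivable from the premises, so it does not yield O(r).
No other premise forces O(r). An ideal world satisfying every premise can still have ~r true, so F(~r) is not derivable.

No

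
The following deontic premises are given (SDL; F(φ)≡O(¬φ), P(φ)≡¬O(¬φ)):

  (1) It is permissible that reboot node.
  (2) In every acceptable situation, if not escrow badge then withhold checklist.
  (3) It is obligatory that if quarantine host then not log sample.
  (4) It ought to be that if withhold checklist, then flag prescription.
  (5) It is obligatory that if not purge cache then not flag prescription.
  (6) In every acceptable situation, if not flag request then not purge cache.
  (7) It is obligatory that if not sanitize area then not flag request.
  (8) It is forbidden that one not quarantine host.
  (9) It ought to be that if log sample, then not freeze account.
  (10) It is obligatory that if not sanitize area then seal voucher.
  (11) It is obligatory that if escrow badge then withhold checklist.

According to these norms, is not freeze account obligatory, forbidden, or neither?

Premise 9 is O(log_sample → ¬freeze_account), but O(log_sample) is not derivable from the premises, so it does not yield O(¬freeze_account).
No premise or chain of K-axiom applications forces O(¬freeze_account), and none forces O(freeze_account). So ¬freeze_account is neither obligatory nor forbidden under these norms.

Neither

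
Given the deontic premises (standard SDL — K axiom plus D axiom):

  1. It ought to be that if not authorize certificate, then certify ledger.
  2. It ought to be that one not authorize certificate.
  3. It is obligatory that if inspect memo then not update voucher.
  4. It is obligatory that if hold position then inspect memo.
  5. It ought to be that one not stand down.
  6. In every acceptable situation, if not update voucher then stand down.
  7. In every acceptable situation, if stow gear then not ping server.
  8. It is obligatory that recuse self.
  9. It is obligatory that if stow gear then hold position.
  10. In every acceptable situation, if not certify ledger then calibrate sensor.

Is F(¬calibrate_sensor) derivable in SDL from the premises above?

No

Premise 10 is O(¬certify_ledger → calibrate_sensor), but O(¬certify_ledger) is not derivable from the premises, so it does not yield O(calibrate_sensor).
No other premise forces O(calibrate_sensor). An ideal world satisfying every premise can still have ¬calibrate_sensor true, so F(¬calibrate_sensor) is not derivable.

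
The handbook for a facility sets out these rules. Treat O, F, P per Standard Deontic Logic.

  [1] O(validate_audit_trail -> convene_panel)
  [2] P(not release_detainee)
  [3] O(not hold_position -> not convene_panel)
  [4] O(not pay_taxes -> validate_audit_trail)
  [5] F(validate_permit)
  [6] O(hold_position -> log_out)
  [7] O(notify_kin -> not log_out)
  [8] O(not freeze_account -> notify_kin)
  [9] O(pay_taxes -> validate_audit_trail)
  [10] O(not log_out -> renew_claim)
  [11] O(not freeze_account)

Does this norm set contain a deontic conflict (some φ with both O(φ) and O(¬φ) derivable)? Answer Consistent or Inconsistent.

Inconsistent

Premises 4 and 9 are O(not pay_taxes -> validate_audit_trail) and O(pay_taxes -> validate_audit_trail); every ideal world satisfies not pay_taxes or pay_taxes, so in either case validate_audit_trail holds — hence O(validate_audit_trail).
From O(validate_audit_trail) and premise 1, O(validate_audit_trail -> convene_panel), we obtain O(convene_panel).
Premise 3 is O(not hold_position -> not convene_panel); contrapositively O(convene_panel -> hold_position). Since O(convene_panel) holds, K gives O(hold_position).
Premise 6 is O(hold_position -> log_out); since O(hold_position), deontic closure gives O(log_out).
The contrapositive of premise 7 (O(notify_kin -> not log_out)) is O(log_out -> not notify_kin), and O(log_out) is already established, so O(not notify_kin).
Premise 8, O(not freeze_account -> notify_kin), contraposes to O(not notify_kin -> freeze_account); with O(not notify_kin) we get O(freeze_account).
But premise 11 directly asserts O(not freeze_account).
We now have both O(freeze_account) and O(not freeze_account) — freeze_account is simultaneously obligatory and forbidden, violating the D-axiom.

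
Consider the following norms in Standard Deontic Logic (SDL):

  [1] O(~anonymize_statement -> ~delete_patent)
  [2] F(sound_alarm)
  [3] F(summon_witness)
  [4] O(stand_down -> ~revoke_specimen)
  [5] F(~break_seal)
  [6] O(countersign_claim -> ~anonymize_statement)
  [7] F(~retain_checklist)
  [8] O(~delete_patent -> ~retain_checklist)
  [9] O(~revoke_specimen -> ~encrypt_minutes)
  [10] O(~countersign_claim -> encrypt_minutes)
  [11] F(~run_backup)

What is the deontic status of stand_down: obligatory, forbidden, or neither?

Forbidden

Premise 7, F(~retain_checklist), is equivalent to O(retain_checklist).
Premise 8 is O(~delete_patent -> ~retain_checklist); contrapositively O(retain_checklist -> delete_patent). Since O(retain_checklist) holds, K gives O(delete_patent).
Premise 1, O(~anonymize_statement -> ~delete_patent), contraposes to O(delete_patent -> anonymize_statement); with O(delete_patent) we get O(anonymize_statement).
Premise 6, O(countersign_claim -> ~anonymize_statement), contraposes to O(anonymize_statement -> ~countersign_claim); with O(anonymize_statement) we get O(~countersign_claim).
Premise 10 is O(~countersign_claim -> encrypt_minutes); since O(~countersign_claim), deontic closure gives O(encrypt_minutes).
Premise 9, O(~revoke_specimen -> ~encrypt_minutes), contraposes to O(encrypt_minutes -> revoke_specimen); with O(encrypt_minutes) we get O(revoke_specimen).
Premise 4 is O(stand_down -> ~revoke_specimen); contrapositively O(revoke_specimen -> ~stand_down). Since O(revoke_specimen) holds, K gives O(~stand_down).
Premises 2, 3, 5, 11 do not contribute to this derivation.
Thus O(~stand_down), which is F(stand_down): stand_down is forbidden.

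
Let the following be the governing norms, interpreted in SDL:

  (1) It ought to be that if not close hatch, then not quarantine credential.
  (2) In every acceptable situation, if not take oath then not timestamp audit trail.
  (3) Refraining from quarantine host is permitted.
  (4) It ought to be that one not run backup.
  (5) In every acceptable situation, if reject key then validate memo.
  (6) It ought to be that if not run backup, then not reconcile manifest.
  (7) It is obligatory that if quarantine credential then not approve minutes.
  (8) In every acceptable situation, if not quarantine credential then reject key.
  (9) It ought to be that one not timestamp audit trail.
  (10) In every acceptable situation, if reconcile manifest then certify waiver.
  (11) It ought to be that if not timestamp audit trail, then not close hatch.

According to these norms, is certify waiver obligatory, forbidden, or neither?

Premise 10 is O(reconcile_manifest → certify_waiver), but O(reconcile_manifest) is not derivable from the premises, so it does not yield O(certify_waiver).
No premise or chain of K-axiom applications forces O(certify_waiver), and none forces O(¬certify_waiver). So certify_waiver is neither obligatory nor forbidden under these norms.

Neither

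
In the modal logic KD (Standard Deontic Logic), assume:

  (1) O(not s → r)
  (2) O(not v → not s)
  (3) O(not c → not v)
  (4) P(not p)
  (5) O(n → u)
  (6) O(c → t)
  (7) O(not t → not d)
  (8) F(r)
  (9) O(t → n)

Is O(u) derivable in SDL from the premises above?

F(r) at premise 8 means O(not r).
The contrapositive of premise 1 (O(not s → r)) is O(not r → s), and O(not r) is already established, so O(s).
Premise 2, O(not v → not s), contraposes to O(s → v); with O(s) we get O(v).
The contrapositive of premise 3 (O(not c → not v)) is O(v → c), and O(v) is already established, so O(c).
From O(c) and premise 6, O(c → t), we obtain O(t).
From O(t) and premise 9, O(t → n), we obtain O(n).
Applying K to premise 5 (O(n → u)) and O(n) yields O(u).
Premises 4, 7 do not contribute to this derivation.
So O(u) follows.

Yes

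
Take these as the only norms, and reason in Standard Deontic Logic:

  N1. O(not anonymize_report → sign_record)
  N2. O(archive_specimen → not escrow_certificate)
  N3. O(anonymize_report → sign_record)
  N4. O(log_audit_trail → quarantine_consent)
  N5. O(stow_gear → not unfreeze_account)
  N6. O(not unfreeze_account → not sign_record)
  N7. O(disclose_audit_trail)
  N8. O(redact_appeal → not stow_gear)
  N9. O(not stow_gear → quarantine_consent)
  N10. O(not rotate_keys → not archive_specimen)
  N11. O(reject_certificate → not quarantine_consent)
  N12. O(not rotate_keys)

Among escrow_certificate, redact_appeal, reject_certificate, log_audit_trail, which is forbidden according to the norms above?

Premises 1 and 3 cover both cases: O(not anonymize_report → sign_record) and O(anonymize_report → sign_record). Since not anonymize_report ∨ anonymize_report is a tautology, O(sign_record) follows.
Premise 6 is O(not unfreeze_account → not sign_record); contrapositively O(sign_record → unfreeze_account). Since O(sign_record) holds, K gives O(unfreeze_account).
The contrapositive of premise 5 (O(stow_gear → not unfreeze_account)) is O(unfreeze_account → not stow_gear), and O(unfreeze_account) is already established, so O(not stow_gear).
Premise 9 is O(not stow_gear → quarantine_consent); since O(not stow_gear), deontic closure gives O(quarantine_consent).
Premise 11, O(reject_certificate → not quarantine_consent), contraposes to O(quarantine_consent → not reject_certificate); with O(quarantine_consent) we get O(not reject_certificate).
So O(not reject_certificate) holds, i.e. reject_certificate is forbidden. None of the other listed options is forbidden under the premises.

reject_certificate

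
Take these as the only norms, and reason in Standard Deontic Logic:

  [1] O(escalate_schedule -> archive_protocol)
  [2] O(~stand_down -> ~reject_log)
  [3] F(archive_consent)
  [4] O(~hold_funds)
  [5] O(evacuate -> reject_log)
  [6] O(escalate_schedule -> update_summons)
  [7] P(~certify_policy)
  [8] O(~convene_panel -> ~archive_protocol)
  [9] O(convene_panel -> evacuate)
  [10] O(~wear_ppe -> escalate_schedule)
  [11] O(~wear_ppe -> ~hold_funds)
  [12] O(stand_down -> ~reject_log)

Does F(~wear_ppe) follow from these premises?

By case analysis on ~stand_down: premise 2 gives O(~stand_down -> ~reject_log) and premise 12 gives O(stand_down -> ~reject_log), so O(~reject_log) either way.
The contrapositive of premise 5 (O(evacuate -> reject_log)) is O(~reject_log -> ~evacuate), and O(~reject_log) is already established, so O(~evacuate).
Premise 9, O(convene_panel -> evacuate), contraposes to O(~evacuate -> ~convene_panel); with O(~evacuate) we get O(~convene_panel).
With premise 8, O(~convene_panel -> ~archive_protocol), the K-axiom yields O(~archive_protocol).
Premise 1 is O(escalate_schedule -> archive_protocol); contrapositively O(~archive_protocol -> ~escalate_schedule). Since O(~archive_protocol) holds, K gives O(~escalate_schedule).
The contrapositive of premise 10 (O(~wear_ppe -> escalate_schedule)) is O(~escalate_schedule -> wear_ppe), and O(~escalate_schedule) is already established, so O(wear_ppe).
Premises 3, 4, 6, 7, 11 do not contribute to this derivation.
So O(wear_ppe) holds, i.e. F(~wear_ppe). The claim follows.

Yes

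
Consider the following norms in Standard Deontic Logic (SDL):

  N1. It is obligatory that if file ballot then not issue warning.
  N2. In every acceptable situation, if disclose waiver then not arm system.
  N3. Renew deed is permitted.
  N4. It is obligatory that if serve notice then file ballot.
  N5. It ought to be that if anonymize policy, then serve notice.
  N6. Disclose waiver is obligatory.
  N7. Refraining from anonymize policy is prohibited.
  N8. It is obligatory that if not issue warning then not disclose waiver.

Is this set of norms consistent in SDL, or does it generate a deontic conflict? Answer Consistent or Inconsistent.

F(¬anonymize_policy) at premise 7 means O(anonymize_policy).
Premise 5 is O(anonymize_policy → serve_notice); since O(anonymize_policy), deontic closure gives O(serve_notice).
From O(serve_notice) and premise 4, O(serve_notice → file_ballot), we obtain O(file_ballot).
From O(file_ballot) and premise 1, O(file_ballot → ¬issue_warning), we obtain O(¬issue_warning).
From O(¬issue_warning) and premise 8, O(¬issue_warning → ¬disclose_waiver), we obtain O(¬disclose_waiver).
However, premise 6 gives O(disclose_waiver).
We now have both O(¬disclose_waiver) and O(disclose_waiver) — disclose_waiver is simultaneously obligatory and forbidden, violating the D-axiom.

Inconsistent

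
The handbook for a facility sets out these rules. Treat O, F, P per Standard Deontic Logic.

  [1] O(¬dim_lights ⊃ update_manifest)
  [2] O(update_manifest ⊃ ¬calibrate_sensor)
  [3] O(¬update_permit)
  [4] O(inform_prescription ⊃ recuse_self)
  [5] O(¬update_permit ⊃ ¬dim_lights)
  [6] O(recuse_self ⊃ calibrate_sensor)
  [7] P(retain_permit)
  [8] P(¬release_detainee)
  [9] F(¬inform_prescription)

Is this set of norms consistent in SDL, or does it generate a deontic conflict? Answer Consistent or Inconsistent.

F(¬inform_prescription) at premise 9 means O(inform_prescription).
From O(inform_prescription) and premise 4, O(inform_prescription ⊃ recuse_self), we obtain O(recuse_self).
Premise 6 is O(recuse_self ⊃ calibrate_sensor); since O(recuse_self), deontic closure gives O(calibrate_sensor).
The contrapositive of premise 2 (O(update_manifest ⊃ ¬calibrate_sensor)) is O(calibrate_sensor ⊃ ¬update_manifest), and O(calibrate_sensor) is already established, so O(¬update_manifest).
The contrapositive of premise 1 (O(¬dim_lights ⊃ update_manifest)) is O(¬update_manifest ⊃ dim_lights), and O(¬update_manifest) is already established, so O(dim_lights).
Premise 5 is O(¬update_permit ⊃ ¬dim_lights); contrapositively O(dim_lights ⊃ update_permit). Since O(dim_lights) holds, K gives O(update_permit).
But premise 3 directly asserts O(¬update_permit).
We now have both O(update_permit) and O(¬update_permit) — update_permit is simultaneously obligatory and forbidden, violating the D-axiom.

Inconsistent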